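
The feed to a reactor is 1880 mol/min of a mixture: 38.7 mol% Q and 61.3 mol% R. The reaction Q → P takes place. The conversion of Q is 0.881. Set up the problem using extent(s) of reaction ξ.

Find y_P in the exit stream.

Q reacted = 0.881 × 727.6 = 641 mol/min; ν_Q = −1, so ξ = 641/1 = 641 mol/min.
Outlet amounts (n = n₀ + ν ξ):
  Q: 727.6 − 1(641) = 86.58
  P: 0 + 1(641) = 641
  R: 1152 (inert)
Total out = 1880 mol/min; y_P = 641 / 1880 = 0.3409.

0.341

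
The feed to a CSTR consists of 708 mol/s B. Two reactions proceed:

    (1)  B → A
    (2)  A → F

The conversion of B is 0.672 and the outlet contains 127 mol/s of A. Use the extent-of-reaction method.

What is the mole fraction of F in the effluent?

0.493

Conversion of B: B consumed = 1ξ₁ = 0.672 × 708 → ξ₁ = 475.8 mol/s.
A balance: n_A = 0 + 1ξ₁ − 1ξ₂ = 127 → ξ₂ = (1·475.8 − 127)/1 = 348.8 mol/s.
Outlet amounts (n = n₀ + Σ ν·ξ):
  B: 708 − 1(475.8) = 232.2
  A: 0 + 1(475.8) − 1(348.8) = 127
  F: 0 + 1(348.8) = 348.8
Total out = 708 mol/s; y_F = 348.8 / 708 = 0.4926.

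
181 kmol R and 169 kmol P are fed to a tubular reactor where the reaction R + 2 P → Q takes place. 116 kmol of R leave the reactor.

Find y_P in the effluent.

0.177

For R: n = n₀ − 1ξ → 116 = 181 − 1ξ, giving ξ = 65 kmol.
Outlet amounts (n = n₀ + ν ξ):
  R: 181 − 1(65) = 116
  P: 169 − 2(65) = 39
  Q: 0 + 1(65) = 65
Total out = 220 kmol; y_P = 39 / 220 = 0.1773.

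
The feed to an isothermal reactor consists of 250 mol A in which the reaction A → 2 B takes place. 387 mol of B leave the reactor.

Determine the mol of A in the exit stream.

For B: n = n₀ + 2ξ → 387 = 0 + 2ξ, giving ξ = 193.5 mol.
Outlet amounts (n = n₀ + ν ξ):
  A: 250 − 1(193.5) = 56.5
  B: 0 + 2(193.5) = 387

56.5 mol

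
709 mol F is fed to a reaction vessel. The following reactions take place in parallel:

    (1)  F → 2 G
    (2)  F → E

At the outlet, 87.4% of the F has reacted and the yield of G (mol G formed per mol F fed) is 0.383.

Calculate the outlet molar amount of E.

Yield of G: 2ξ₁ / 709 = 0.383 → ξ₁ = 135.8 mol.
Conversion of F: 1ξ₁ + 1ξ₂ = 0.874 × 709 = 619.7 → ξ₂ = 483.9 mol.
Outlet amounts (n = n₀ + Σ ν·ξ):
  F: 709 − 1(135.8) − 1(483.9) = 89.33
  G: 0 + 2(135.8) = 271.5
  E: 0 + 1(483.9) = 483.9

484 mol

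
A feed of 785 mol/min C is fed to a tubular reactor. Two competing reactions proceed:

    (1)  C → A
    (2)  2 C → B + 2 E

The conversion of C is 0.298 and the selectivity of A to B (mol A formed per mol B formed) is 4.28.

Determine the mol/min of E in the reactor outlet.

Conversion of C: C consumed = 0.298 × 785 = 233.9 mol/min = 1ξ₁ + 2ξ₂.
Selectivity: 1ξ₁ / (1ξ₂) = 4.28 → ξ₁ = 4.28 ξ₂.
Substitute: (1·4.28 + 2) ξ₂ = 233.9 → ξ₂ = 37.25 mol/min, ξ₁ = 159.4 mol/min.
Outlet amounts (n = n₀ + Σ ν·ξ):
  C: 785 − 1(159.4) − 2(37.25) = 551.1
  A: 0 + 1(159.4) = 159.4
  B: 0 + 1(37.25) = 37.25
  E: 0 + 2(37.25) = 74.5

74.5 mol/min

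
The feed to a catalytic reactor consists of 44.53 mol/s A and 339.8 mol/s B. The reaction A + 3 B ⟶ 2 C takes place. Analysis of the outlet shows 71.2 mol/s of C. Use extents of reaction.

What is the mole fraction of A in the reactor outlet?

0.0285

For C: n = n₀ + 2ξ → 71.2 = 0 + 2ξ, giving ξ = 35.6 mol/s.
Outlet amounts (n = n₀ + ν ξ):
  A: 44.53 − 1(35.6) = 8.93
  B: 339.8 − 3(35.6) = 233
  C: 0 + 2(35.6) = 71.2
Total out = 313.1 mol/s; y_A = 8.93 / 313.1 = 0.02852.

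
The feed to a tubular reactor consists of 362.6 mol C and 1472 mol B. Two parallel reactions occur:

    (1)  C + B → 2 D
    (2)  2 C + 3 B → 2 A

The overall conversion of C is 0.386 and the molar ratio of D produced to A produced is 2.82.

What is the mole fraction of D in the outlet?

Conversion of C: C consumed = 0.386 × 362.6 = 140 mol = 1ξ₁ + 2ξ₂.
Selectivity: 2ξ₁ / (2ξ₂) = 2.82 → ξ₁ = 2.82 ξ₂.
Substitute: (1·2.82 + 2) ξ₂ = 140 → ξ₂ = 29.04 mol, ξ₁ = 81.89 mol.
Outlet amounts (n = n₀ + Σ ν·ξ):
  C: 362.6 − 1(81.89) − 2(29.04) = 222.6
  B: 1472 − 1(81.89) − 3(29.04) = 1303
  D: 0 + 2(81.89) = 163.8
  A: 0 + 2(29.04) = 58.08
Total out = 1747 mol; y_D = 163.8 / 1747 = 0.09372.

0.0937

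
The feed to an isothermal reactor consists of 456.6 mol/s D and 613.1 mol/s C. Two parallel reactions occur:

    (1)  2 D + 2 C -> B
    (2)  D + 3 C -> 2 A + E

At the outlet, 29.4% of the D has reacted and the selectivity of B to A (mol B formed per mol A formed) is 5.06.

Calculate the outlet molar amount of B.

64 mol/s

Conversion of D: D consumed = 0.294 × 456.6 = 134.2 mol/s = 2ξ₁ + 1ξ₂.
Selectivity: 1ξ₁ / (2ξ₂) = 5.06 → ξ₁ = 10.12 ξ₂.
Substitute: (2·10.12 + 1) ξ₂ = 134.2 → ξ₂ = 6.32 mol/s, ξ₁ = 63.96 mol/s.
Outlet amounts (n = n₀ + Σ ν·ξ):
  D: 456.6 − 2(63.96) − 1(6.32) = 322.4
  C: 613.1 − 2(63.96) − 3(6.32) = 466.2
  B: 0 + 1(63.96) = 63.96
  A: 0 + 2(6.32) = 12.64
  E: 0 + 1(6.32) = 6.32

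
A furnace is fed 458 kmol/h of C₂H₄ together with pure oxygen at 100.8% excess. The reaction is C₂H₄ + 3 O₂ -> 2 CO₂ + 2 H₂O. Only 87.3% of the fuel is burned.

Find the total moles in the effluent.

Stoichiometric O₂ = 3 × 458 = 1374 kmol/h; O₂ fed = 1374 × 2.008 = 2759 kmol/h.
Fuel reacted = 0.873 × 458 → ξ = 399.8 kmol/h.
Outlet (n = n₀ + ν ξ):
  C₂H₄: 458 − 1(399.8) = 58.17
  O₂: 2759 − 3(399.8) = 1559
  CO₂: 0 + 2(399.8) = 799.7
  H₂O: 0 + 2(399.8) = 799.7
Total out = 58.17 + 1559 + 799.7 + 799.7 = 3217 kmol/h.

3220 kmol/h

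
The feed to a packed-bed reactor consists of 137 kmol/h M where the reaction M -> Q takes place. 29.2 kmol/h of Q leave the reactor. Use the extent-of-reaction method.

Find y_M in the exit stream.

0.787

For Q: n = n₀ + 1ξ → 29.2 = 0 + 1ξ, giving ξ = 29.2 kmol/h.
Outlet amounts (n = n₀ + ν ξ):
  M: 137 − 1(29.2) = 107.8
  Q: 0 + 1(29.2) = 29.2
Total out = 137 kmol/h; y_M = 107.8 / 137 = 0.7869.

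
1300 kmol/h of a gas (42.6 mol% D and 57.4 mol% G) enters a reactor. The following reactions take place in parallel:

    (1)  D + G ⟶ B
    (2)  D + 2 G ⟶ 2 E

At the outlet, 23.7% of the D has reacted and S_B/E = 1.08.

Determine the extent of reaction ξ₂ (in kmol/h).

Conversion of D: D consumed = 0.237 × 553.8 = 131.3 kmol/h = 1ξ₁ + 1ξ₂.
Selectivity: 1ξ₁ / (2ξ₂) = 1.08 → ξ₁ = 2.16 ξ₂.
Substitute: (1·2.16 + 1) ξ₂ = 131.3 → ξ₂ = 41.53 kmol/h, ξ₁ = 89.72 kmol/h.
Outlet amounts (n = n₀ + Σ ν·ξ):
  D: 553.8 − 1(89.72) − 1(41.53) = 422.5
  G: 746.2 − 1(89.72) − 2(41.53) = 573.4
  B: 0 + 1(89.72) = 89.72
  E: 0 + 2(41.53) = 83.07

ξ₂ = 41.5 kmol/h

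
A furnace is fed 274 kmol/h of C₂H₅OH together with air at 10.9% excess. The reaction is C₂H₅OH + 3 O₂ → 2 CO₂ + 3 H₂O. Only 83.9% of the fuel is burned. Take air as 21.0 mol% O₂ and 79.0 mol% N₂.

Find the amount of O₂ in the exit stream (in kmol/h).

222 kmol/h

Stoichiometric O₂ = 3 × 274 = 822 kmol/h; O₂ fed = 822 × 1.109 = 911.6 kmol/h.
N₂ fed = 911.6 × 79/21 = 3429 kmol/h.
Fuel reacted = 0.839 × 274 → ξ = 229.9 kmol/h.
Outlet (n = n₀ + ν ξ):
  C₂H₅OH: 274 − 1(229.9) = 44.11
  O₂: 911.6 − 3(229.9) = 221.9
  N₂: 3429 (inert)
  CO₂: 0 + 2(229.9) = 459.8
  H₂O: 0 + 3(229.9) = 689.7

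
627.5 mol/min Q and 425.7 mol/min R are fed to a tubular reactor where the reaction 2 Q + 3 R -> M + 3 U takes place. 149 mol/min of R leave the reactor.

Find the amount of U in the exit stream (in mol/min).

277 mol/min

For R: n = n₀ − 3ξ → 149 = 425.7 − 3ξ, giving ξ = 92.23 mol/min.
Outlet amounts (n = n₀ + ν ξ):
  Q: 627.5 − 2(92.23) = 443
  R: 425.7 − 3(92.23) = 149
  M: 0 + 1(92.23) = 92.23
  U: 0 + 3(92.23) = 276.7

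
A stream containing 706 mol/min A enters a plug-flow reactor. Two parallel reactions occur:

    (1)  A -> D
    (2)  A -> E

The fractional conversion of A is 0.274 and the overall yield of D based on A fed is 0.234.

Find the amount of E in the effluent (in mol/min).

Yield of D: 1ξ₁ / 706 = 0.234 → ξ₁ = 165.2 mol/min.
Conversion of A: 1ξ₁ + 1ξ₂ = 0.274 × 706 = 193.4 → ξ₂ = 28.24 mol/min.
Outlet amounts (n = n₀ + Σ ν·ξ):
  A: 706 − 1(165.2) − 1(28.24) = 512.6
  D: 0 + 1(165.2) = 165.2
  E: 0 + 1(28.24) = 28.24

28.2 mol/min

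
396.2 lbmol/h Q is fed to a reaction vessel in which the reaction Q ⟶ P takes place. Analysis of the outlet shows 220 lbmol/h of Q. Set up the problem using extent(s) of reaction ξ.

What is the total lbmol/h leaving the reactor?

396 lbmol/h

For Q: n = n₀ − 1ξ → 220 = 396.2 − 1ξ, giving ξ = 176.2 lbmol/h.
Outlet amounts (n = n₀ + ν ξ):
  Q: 396.2 − 1(176.2) = 220
  P: 0 + 1(176.2) = 176.2
Total out = 220 + 176.2 = 396.2 lbmol/h.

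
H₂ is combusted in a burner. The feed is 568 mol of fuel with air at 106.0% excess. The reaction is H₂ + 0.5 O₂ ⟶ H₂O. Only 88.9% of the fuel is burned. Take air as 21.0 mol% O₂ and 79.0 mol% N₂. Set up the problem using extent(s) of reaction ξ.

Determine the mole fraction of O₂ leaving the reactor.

0.107

Stoichiometric O₂ = 0.5 × 568 = 284 mol; O₂ fed = 284 × 2.060 = 585 mol.
N₂ fed = 585 × 79/21 = 2201 mol.
Fuel reacted = 0.889 × 568 → ξ = 505 mol.
Outlet (n = n₀ + ν ξ):
  H₂: 568 − 1(505) = 63.05
  O₂: 585 − 0.5(505) = 332.6
  N₂: 2201 (inert)
  H₂O: 0 + 1(505) = 505
Total out = 3101 mol; y_O₂ = 332.6 / 3101 = 0.1072.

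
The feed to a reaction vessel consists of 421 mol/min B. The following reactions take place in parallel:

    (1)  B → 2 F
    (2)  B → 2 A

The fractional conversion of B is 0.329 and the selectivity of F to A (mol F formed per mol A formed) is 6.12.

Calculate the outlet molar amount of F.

238 mol/min

Conversion of B: B consumed = 0.329 × 421 = 138.5 mol/min = 1ξ₁ + 1ξ₂.
Selectivity: 2ξ₁ / (2ξ₂) = 6.12 → ξ₁ = 6.12 ξ₂.
Substitute: (1·6.12 + 1) ξ₂ = 138.5 → ξ₂ = 19.45 mol/min, ξ₁ = 119.1 mol/min.
Outlet amounts (n = n₀ + Σ ν·ξ):
  B: 421 − 1(119.1) − 1(19.45) = 282.5
  F: 0 + 2(119.1) = 238.1
  A: 0 + 2(19.45) = 38.91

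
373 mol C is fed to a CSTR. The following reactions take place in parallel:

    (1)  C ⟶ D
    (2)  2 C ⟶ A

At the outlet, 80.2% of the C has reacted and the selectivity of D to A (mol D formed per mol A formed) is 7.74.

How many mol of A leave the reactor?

30.7 mol

Conversion of C: C consumed = 0.802 × 373 = 299.1 mol = 1ξ₁ + 2ξ₂.
Selectivity: 1ξ₁ / (1ξ₂) = 7.74 → ξ₁ = 7.74 ξ₂.
Substitute: (1·7.74 + 2) ξ₂ = 299.1 → ξ₂ = 30.71 mol, ξ₁ = 237.7 mol.
Outlet amounts (n = n₀ + Σ ν·ξ):
  C: 373 − 1(237.7) − 2(30.71) = 73.85
  D: 0 + 1(237.7) = 237.7
  A: 0 + 1(30.71) = 30.71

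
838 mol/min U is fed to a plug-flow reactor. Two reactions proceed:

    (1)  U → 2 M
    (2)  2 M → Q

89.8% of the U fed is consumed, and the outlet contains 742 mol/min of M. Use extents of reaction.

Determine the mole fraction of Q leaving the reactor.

0.316

Conversion of U: U consumed = 1ξ₁ = 0.898 × 838 → ξ₁ = 752.5 mol/min.
M balance: n_M = 0 + 2ξ₁ − 2ξ₂ = 742 → ξ₂ = (2·752.5 − 742)/2 = 381.5 mol/min.
Outlet amounts (n = n₀ + Σ ν·ξ):
  U: 838 − 1(752.5) = 85.48
  M: 0 + 2(752.5) − 2(381.5) = 742
  Q: 0 + 1(381.5) = 381.5
Total out = 1209 mol/min; y_Q = 381.5 / 1209 = 0.3156.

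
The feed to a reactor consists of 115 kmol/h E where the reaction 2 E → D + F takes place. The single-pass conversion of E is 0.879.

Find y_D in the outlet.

E reacted = 0.879 × 115 = 101.1 kmol/h; ν_E = −2, so ξ = 101.1/2 = 50.54 kmol/h.
Outlet amounts (n = n₀ + ν ξ):
  E: 115 − 2(50.54) = 13.92
  D: 0 + 1(50.54) = 50.54
  F: 0 + 1(50.54) = 50.54
Total out = 115 kmol/h; y_D = 50.54 / 115 = 0.4395.

0.439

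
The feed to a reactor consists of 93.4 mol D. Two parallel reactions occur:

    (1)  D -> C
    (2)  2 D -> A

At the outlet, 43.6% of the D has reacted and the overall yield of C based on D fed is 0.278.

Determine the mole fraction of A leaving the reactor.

0.0858

Yield of C: 1ξ₁ / 93.4 = 0.278 → ξ₁ = 25.97 mol.
Conversion of D: 1ξ₁ + 2ξ₂ = 0.436 × 93.4 = 40.72 → ξ₂ = 7.379 mol.
Outlet amounts (n = n₀ + Σ ν·ξ):
  D: 93.4 − 1(25.97) − 2(7.379) = 52.68
  C: 0 + 1(25.97) = 25.97
  A: 0 + 1(7.379) = 7.379
Total out = 86.02 mol; y_A = 7.379 / 86.02 = 0.08578.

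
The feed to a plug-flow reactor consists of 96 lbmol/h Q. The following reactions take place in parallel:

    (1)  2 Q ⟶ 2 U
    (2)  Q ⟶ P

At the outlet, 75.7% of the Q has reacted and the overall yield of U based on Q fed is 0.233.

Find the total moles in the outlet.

Yield of U: 2ξ₁ / 96 = 0.233 → ξ₁ = 11.18 lbmol/h.
Conversion of Q: 2ξ₁ + 1ξ₂ = 0.757 × 96 = 72.67 → ξ₂ = 50.3 lbmol/h.
Outlet amounts (n = n₀ + Σ ν·ξ):
  Q: 96 − 2(11.18) − 1(50.3) = 23.33
  U: 0 + 2(11.18) = 22.37
  P: 0 + 1(50.3) = 50.3
Total out = 23.33 + 22.37 + 50.3 = 96 lbmol/h.

96 lbmol/h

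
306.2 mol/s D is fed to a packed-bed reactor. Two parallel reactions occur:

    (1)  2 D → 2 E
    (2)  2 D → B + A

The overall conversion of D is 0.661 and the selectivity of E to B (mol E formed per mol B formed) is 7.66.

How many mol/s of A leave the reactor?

21 mol/s

Conversion of D: D consumed = 0.661 × 306.2 = 202.4 mol/s = 2ξ₁ + 2ξ₂.
Selectivity: 2ξ₁ / (1ξ₂) = 7.66 → ξ₁ = 3.83 ξ₂.
Substitute: (2·3.83 + 2) ξ₂ = 202.4 → ξ₂ = 20.95 mol/s, ξ₁ = 80.25 mol/s.
Outlet amounts (n = n₀ + Σ ν·ξ):
  D: 306.2 − 2(80.25) − 2(20.95) = 103.8
  E: 0 + 2(80.25) = 160.5
  B: 0 + 1(20.95) = 20.95
  A: 0 + 1(20.95) = 20.95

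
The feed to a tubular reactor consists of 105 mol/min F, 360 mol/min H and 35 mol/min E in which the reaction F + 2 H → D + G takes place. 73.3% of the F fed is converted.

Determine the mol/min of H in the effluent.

206 mol/min

F reacted = 0.733 × 105 = 76.97 mol/min; ν_F = −1, so ξ = 76.97/1 = 76.97 mol/min.
Outlet amounts (n = n₀ + ν ξ):
  F: 105 − 1(76.97) = 28.03
  H: 360 − 2(76.97) = 206.1
  D: 0 + 1(76.97) = 76.97
  G: 0 + 1(76.97) = 76.97
  E: 35 (inert)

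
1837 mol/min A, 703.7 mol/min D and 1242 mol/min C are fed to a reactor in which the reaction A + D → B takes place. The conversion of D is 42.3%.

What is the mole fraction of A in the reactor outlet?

0.442

D reacted = 0.423 × 703.7 = 297.7 mol/min; ν_D = −1, so ξ = 297.7/1 = 297.7 mol/min.
Outlet amounts (n = n₀ + ν ξ):
  A: 1837 − 1(297.7) = 1539
  D: 703.7 − 1(297.7) = 406
  B: 0 + 1(297.7) = 297.7
  C: 1242 (inert)
Total out = 3485 mol/min; y_A = 1539 / 3485 = 0.4417.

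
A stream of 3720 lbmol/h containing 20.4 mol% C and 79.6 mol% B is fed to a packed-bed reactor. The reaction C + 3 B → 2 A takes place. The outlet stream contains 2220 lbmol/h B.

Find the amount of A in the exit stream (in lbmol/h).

For B: n = n₀ − 3ξ → 2220 = 2961 − 3ξ, giving ξ = 247 lbmol/h.
Outlet amounts (n = n₀ + ν ξ):
  C: 758.9 − 1(247) = 511.8
  B: 2961 − 3(247) = 2220
  A: 0 + 2(247) = 494.1

494 lbmol/h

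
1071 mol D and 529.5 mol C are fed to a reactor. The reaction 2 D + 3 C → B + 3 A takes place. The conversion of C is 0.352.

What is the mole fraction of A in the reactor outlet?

C reacted = 0.352 × 529.5 = 186.4 mol; ν_C = −3, so ξ = 186.4/3 = 62.13 mol.
Outlet amounts (n = n₀ + ν ξ):
  D: 1071 − 2(62.13) = 946.7
  C: 529.5 − 3(62.13) = 343.1
  B: 0 + 1(62.13) = 62.13
  A: 0 + 3(62.13) = 186.4
Total out = 1538 mol; y_A = 186.4 / 1538 = 0.1212.

0.121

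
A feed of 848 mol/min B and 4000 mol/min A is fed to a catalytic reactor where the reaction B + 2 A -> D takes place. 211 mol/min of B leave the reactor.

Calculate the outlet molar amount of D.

637 mol/min

For B: n = n₀ − 1ξ → 211 = 848 − 1ξ, giving ξ = 637 mol/min.
Outlet amounts (n = n₀ + ν ξ):
  B: 848 − 1(637) = 211
  A: 4000 − 2(637) = 2726
  D: 0 + 1(637) = 637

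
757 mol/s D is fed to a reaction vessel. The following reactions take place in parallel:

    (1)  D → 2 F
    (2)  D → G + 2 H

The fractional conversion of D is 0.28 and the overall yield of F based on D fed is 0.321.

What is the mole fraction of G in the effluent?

Yield of F: 2ξ₁ / 757 = 0.321 → ξ₁ = 121.5 mol/s.
Conversion of D: 1ξ₁ + 1ξ₂ = 0.28 × 757 = 212 → ξ₂ = 90.46 mol/s.
Outlet amounts (n = n₀ + Σ ν·ξ):
  D: 757 − 1(121.5) − 1(90.46) = 545
  F: 0 + 2(121.5) = 243
  G: 0 + 1(90.46) = 90.46
  H: 0 + 2(90.46) = 180.9
Total out = 1059 mol/s; y_G = 90.46 / 1059 = 0.08539.

0.0854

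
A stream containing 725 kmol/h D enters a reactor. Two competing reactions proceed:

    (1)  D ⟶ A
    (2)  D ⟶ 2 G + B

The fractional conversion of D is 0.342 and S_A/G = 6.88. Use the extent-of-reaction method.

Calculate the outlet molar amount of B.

16.8 kmol/h

Conversion of D: D consumed = 0.342 × 725 = 248 kmol/h = 1ξ₁ + 1ξ₂.
Selectivity: 1ξ₁ / (2ξ₂) = 6.88 → ξ₁ = 13.76 ξ₂.
Substitute: (1·13.76 + 1) ξ₂ = 248 → ξ₂ = 16.8 kmol/h, ξ₁ = 231.2 kmol/h.
Outlet amounts (n = n₀ + Σ ν·ξ):
  D: 725 − 1(231.2) − 1(16.8) = 477
  A: 0 + 1(231.2) = 231.2
  G: 0 + 2(16.8) = 33.6
  B: 0 + 1(16.8) = 16.8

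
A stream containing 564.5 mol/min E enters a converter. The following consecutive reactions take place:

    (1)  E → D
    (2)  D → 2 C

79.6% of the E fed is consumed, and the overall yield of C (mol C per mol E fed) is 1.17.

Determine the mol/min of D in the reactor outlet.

Conversion of E: E consumed = 1ξ₁ = 0.796 × 564.5 → ξ₁ = 449.3 mol/min.
Yield of C: 2ξ₂ / 564.5 = 1.17 → ξ₂ = 330.2 mol/min.
Outlet amounts (n = n₀ + Σ ν·ξ):
  E: 564.5 − 1(449.3) = 115.2
  D: 0 + 1(449.3) − 1(330.2) = 119.1
  C: 0 + 2(330.2) = 660.5

119 mol/min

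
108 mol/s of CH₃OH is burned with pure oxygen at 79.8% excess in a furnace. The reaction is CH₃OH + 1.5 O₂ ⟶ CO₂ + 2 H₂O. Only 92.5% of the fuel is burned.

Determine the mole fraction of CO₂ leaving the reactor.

0.222

Stoichiometric O₂ = 1.5 × 108 = 162 mol/s; O₂ fed = 162 × 1.798 = 291.3 mol/s.
Fuel reacted = 0.925 × 108 → ξ = 99.9 mol/s.
Outlet (n = n₀ + ν ξ):
  CH₃OH: 108 − 1(99.9) = 8.1
  O₂: 291.3 − 1.5(99.9) = 141.4
  CO₂: 0 + 1(99.9) = 99.9
  H₂O: 0 + 2(99.9) = 199.8
Total out = 449.2 mol/s; y_CO₂ = 99.9 / 449.2 = 0.2224.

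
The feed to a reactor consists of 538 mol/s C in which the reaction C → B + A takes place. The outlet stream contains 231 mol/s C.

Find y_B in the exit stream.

0.363

For C: n = n₀ − 1ξ → 231 = 538 − 1ξ, giving ξ = 307 mol/s.
Outlet amounts (n = n₀ + ν ξ):
  C: 538 − 1(307) = 231
  B: 0 + 1(307) = 307
  A: 0 + 1(307) = 307
Total out = 845 mol/s; y_B = 307 / 845 = 0.3633.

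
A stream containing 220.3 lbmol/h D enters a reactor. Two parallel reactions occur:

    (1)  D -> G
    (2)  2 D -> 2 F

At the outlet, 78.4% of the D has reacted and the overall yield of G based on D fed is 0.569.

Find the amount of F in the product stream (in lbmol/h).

47.4 lbmol/h

Yield of G: 1ξ₁ / 220.3 = 0.569 → ξ₁ = 125.4 lbmol/h.
Conversion of D: 1ξ₁ + 2ξ₂ = 0.784 × 220.3 = 172.7 → ξ₂ = 23.68 lbmol/h.
Outlet amounts (n = n₀ + Σ ν·ξ):
  D: 220.3 − 1(125.4) − 2(23.68) = 47.58
  G: 0 + 1(125.4) = 125.4
  F: 0 + 2(23.68) = 47.36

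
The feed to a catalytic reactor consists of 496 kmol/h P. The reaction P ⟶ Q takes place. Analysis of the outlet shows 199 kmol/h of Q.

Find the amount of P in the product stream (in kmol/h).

297 kmol/h

For Q: n = n₀ + 1ξ → 199 = 0 + 1ξ, giving ξ = 199 kmol/h.
Outlet amounts (n = n₀ + ν ξ):
  P: 496 − 1(199) = 297
  Q: 0 + 1(199) = 199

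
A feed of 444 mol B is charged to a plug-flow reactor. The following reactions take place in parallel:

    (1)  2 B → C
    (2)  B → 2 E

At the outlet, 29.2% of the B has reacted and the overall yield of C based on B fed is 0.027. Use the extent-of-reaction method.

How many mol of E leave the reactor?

211 mol

Yield of C: 1ξ₁ / 444 = 0.027 → ξ₁ = 11.99 mol.
Conversion of B: 2ξ₁ + 1ξ₂ = 0.292 × 444 = 129.6 → ξ₂ = 105.7 mol.
Outlet amounts (n = n₀ + Σ ν·ξ):
  B: 444 − 2(11.99) − 1(105.7) = 314.4
  C: 0 + 1(11.99) = 11.99
  E: 0 + 2(105.7) = 211.3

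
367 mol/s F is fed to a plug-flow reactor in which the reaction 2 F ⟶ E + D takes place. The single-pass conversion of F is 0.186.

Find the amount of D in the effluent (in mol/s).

34.1 mol/s

F reacted = 0.186 × 367 = 68.26 mol/s; ν_F = −2, so ξ = 68.26/2 = 34.13 mol/s.
Outlet amounts (n = n₀ + ν ξ):
  F: 367 − 2(34.13) = 298.7
  E: 0 + 1(34.13) = 34.13
  D: 0 + 1(34.13) = 34.13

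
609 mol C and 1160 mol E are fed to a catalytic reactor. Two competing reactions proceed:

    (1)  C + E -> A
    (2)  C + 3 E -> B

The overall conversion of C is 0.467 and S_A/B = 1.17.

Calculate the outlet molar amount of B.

131 mol

Conversion of C: C consumed = 0.467 × 609 = 284.4 mol = 1ξ₁ + 1ξ₂.
Selectivity: 1ξ₁ / (1ξ₂) = 1.17 → ξ₁ = 1.17 ξ₂.
Substitute: (1·1.17 + 1) ξ₂ = 284.4 → ξ₂ = 131.1 mol, ξ₁ = 153.3 mol.
Outlet amounts (n = n₀ + Σ ν·ξ):
  C: 609 − 1(153.3) − 1(131.1) = 324.6
  E: 1160 − 1(153.3) − 3(131.1) = 613.5
  A: 0 + 1(153.3) = 153.3
  B: 0 + 1(131.1) = 131.1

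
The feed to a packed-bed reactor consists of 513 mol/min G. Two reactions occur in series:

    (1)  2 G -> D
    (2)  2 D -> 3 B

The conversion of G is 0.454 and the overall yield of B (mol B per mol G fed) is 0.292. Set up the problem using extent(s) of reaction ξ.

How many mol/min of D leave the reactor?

16.6 mol/min

Conversion of G: G consumed = 2ξ₁ = 0.454 × 513 → ξ₁ = 116.5 mol/min.
Yield of B: 3ξ₂ / 513 = 0.292 → ξ₂ = 49.93 mol/min.
Outlet amounts (n = n₀ + Σ ν·ξ):
  G: 513 − 2(116.5) = 280.1
  D: 0 + 1(116.5) − 2(49.93) = 16.59
  B: 0 + 3(49.93) = 149.8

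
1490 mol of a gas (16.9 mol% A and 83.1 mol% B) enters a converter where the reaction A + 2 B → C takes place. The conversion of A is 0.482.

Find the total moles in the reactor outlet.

1250 mol

A reacted = 0.482 × 251.8 = 121.4 mol; ν_A = −1, so ξ = 121.4/1 = 121.4 mol.
Outlet amounts (n = n₀ + ν ξ):
  A: 251.8 − 1(121.4) = 130.4
  B: 1238 − 2(121.4) = 995.4
  C: 0 + 1(121.4) = 121.4
Total out = 130.4 + 995.4 + 121.4 = 1247 mol.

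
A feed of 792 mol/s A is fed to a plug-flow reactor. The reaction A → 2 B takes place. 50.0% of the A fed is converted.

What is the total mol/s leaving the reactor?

A reacted = 0.5 × 792 = 396 mol/s; ν_A = −1, so ξ = 396/1 = 396 mol/s.
Outlet amounts (n = n₀ + ν ξ):
  A: 792 − 1(396) = 396
  B: 0 + 2(396) = 792
Total out = 396 + 792 = 1188 mol/s.

1190 mol/s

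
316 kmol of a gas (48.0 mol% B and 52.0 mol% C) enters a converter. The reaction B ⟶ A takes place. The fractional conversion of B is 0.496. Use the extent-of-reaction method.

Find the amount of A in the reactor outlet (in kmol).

75.2 kmol

B reacted = 0.496 × 151.7 = 75.23 kmol; ν_B = −1, so ξ = 75.23/1 = 75.23 kmol.
Outlet amounts (n = n₀ + ν ξ):
  B: 151.7 − 1(75.23) = 76.45
  A: 0 + 1(75.23) = 75.23
  C: 164.3 (inert)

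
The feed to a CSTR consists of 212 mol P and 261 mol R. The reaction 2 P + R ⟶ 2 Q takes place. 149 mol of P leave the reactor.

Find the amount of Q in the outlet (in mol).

For P: n = n₀ − 2ξ → 149 = 212 − 2ξ, giving ξ = 31.5 mol.
Outlet amounts (n = n₀ + ν ξ):
  P: 212 − 2(31.5) = 149
  R: 261 − 1(31.5) = 229.5
  Q: 0 + 2(31.5) = 63

63 mol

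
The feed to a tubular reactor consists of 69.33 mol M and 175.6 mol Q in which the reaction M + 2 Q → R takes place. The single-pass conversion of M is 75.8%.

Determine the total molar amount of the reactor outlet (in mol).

M reacted = 0.758 × 69.33 = 52.55 mol; ν_M = −1, so ξ = 52.55/1 = 52.55 mol.
Outlet amounts (n = n₀ + ν ξ):
  M: 69.33 − 1(52.55) = 16.78
  Q: 175.6 − 2(52.55) = 70.5
  R: 0 + 1(52.55) = 52.55
Total out = 16.78 + 70.5 + 52.55 = 139.8 mol.

140 mol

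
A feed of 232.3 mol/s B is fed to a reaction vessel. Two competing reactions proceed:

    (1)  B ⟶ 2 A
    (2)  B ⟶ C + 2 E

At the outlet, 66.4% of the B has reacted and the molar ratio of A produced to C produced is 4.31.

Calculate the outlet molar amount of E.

97.8 mol/s

Conversion of B: B consumed = 0.664 × 232.3 = 154.2 mol/s = 1ξ₁ + 1ξ₂.
Selectivity: 2ξ₁ / (1ξ₂) = 4.31 → ξ₁ = 2.155 ξ₂.
Substitute: (1·2.155 + 1) ξ₂ = 154.2 → ξ₂ = 48.89 mol/s, ξ₁ = 105.4 mol/s.
Outlet amounts (n = n₀ + Σ ν·ξ):
  B: 232.3 − 1(105.4) − 1(48.89) = 78.05
  A: 0 + 2(105.4) = 210.7
  C: 0 + 1(48.89) = 48.89
  E: 0 + 2(48.89) = 97.78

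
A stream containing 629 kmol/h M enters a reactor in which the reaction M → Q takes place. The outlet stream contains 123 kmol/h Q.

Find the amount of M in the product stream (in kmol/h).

506 kmol/h

For Q: n = n₀ + 1ξ → 123 = 0 + 1ξ, giving ξ = 123 kmol/h.
Outlet amounts (n = n₀ + ν ξ):
  M: 629 − 1(123) = 506
  Q: 0 + 1(123) = 123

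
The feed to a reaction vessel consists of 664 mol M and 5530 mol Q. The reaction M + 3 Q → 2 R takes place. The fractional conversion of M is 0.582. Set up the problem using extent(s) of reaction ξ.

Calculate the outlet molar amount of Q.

M reacted = 0.582 × 664 = 386.4 mol; ν_M = −1, so ξ = 386.4/1 = 386.4 mol.
Outlet amounts (n = n₀ + ν ξ):
  M: 664 − 1(386.4) = 277.6
  Q: 5530 − 3(386.4) = 4371
  R: 0 + 2(386.4) = 772.9

4370 mol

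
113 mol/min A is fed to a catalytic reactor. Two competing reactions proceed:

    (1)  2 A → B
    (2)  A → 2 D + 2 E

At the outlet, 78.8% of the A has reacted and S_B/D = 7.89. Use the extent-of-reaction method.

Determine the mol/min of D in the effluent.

5.47 mol/min

Conversion of A: A consumed = 0.788 × 113 = 89.04 mol/min = 2ξ₁ + 1ξ₂.
Selectivity: 1ξ₁ / (2ξ₂) = 7.89 → ξ₁ = 15.78 ξ₂.
Substitute: (2·15.78 + 1) ξ₂ = 89.04 → ξ₂ = 2.735 mol/min, ξ₁ = 43.15 mol/min.
Outlet amounts (n = n₀ + Σ ν·ξ):
  A: 113 − 2(43.15) − 1(2.735) = 23.96
  B: 0 + 1(43.15) = 43.15
  D: 0 + 2(2.735) = 5.47
  E: 0 + 2(2.735) = 5.47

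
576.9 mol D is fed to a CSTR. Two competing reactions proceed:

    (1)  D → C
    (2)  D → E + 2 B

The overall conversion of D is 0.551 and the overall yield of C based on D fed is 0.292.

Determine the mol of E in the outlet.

149 mol

Yield of C: 1ξ₁ / 576.9 = 0.292 → ξ₁ = 168.5 mol.
Conversion of D: 1ξ₁ + 1ξ₂ = 0.551 × 576.9 = 317.9 → ξ₂ = 149.4 mol.
Outlet amounts (n = n₀ + Σ ν·ξ):
  D: 576.9 − 1(168.5) − 1(149.4) = 259
  C: 0 + 1(168.5) = 168.5
  E: 0 + 1(149.4) = 149.4
  B: 0 + 2(149.4) = 298.8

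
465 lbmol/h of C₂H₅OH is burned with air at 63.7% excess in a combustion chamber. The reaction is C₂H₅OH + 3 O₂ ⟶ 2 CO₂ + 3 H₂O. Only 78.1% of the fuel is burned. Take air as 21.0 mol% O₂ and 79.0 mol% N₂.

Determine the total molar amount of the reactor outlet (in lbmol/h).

11700 lbmol/h

Stoichiometric O₂ = 3 × 465 = 1395 lbmol/h; O₂ fed = 1395 × 1.637 = 2284 lbmol/h.
N₂ fed = 2284 × 79/21 = 8591 lbmol/h.
Fuel reacted = 0.781 × 465 → ξ = 363.2 lbmol/h.
Outlet (n = n₀ + ν ξ):
  C₂H₅OH: 465 − 1(363.2) = 101.8
  O₂: 2284 − 3(363.2) = 1194
  N₂: 8591 (inert)
  CO₂: 0 + 2(363.2) = 726.3
  H₂O: 0 + 3(363.2) = 1089
Total out = 101.8 + 1194 + 8591 + 726.3 + 1089 = 11700 lbmol/h.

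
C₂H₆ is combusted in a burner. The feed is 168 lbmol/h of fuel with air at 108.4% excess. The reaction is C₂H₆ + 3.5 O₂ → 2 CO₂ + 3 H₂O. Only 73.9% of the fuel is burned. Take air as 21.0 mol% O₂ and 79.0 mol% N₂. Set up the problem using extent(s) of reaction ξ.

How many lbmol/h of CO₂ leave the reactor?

Stoichiometric O₂ = 3.5 × 168 = 588 lbmol/h; O₂ fed = 588 × 2.084 = 1225 lbmol/h.
N₂ fed = 1225 × 79/21 = 4610 lbmol/h.
Fuel reacted = 0.739 × 168 → ξ = 124.2 lbmol/h.
Outlet (n = n₀ + ν ξ):
  C₂H₆: 168 − 1(124.2) = 43.85
  O₂: 1225 − 3.5(124.2) = 790.9
  N₂: 4610 (inert)
  CO₂: 0 + 2(124.2) = 248.3
  H₂O: 0 + 3(124.2) = 372.5

248 lbmol/h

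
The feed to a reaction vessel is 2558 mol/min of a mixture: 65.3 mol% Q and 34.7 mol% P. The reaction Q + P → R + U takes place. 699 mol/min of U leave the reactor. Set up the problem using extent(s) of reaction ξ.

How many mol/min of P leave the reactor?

For U: n = n₀ + 1ξ → 699 = 0 + 1ξ, giving ξ = 699 mol/min.
Outlet amounts (n = n₀ + ν ξ):
  Q: 1670 − 1(699) = 971.4
  P: 887.6 − 1(699) = 188.6
  R: 0 + 1(699) = 699
  U: 0 + 1(699) = 699

189 mol/min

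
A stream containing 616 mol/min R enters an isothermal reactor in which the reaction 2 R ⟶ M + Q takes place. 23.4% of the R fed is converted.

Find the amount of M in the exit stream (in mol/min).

R reacted = 0.234 × 616 = 144.1 mol/min; ν_R = −2, so ξ = 144.1/2 = 72.07 mol/min.
Outlet amounts (n = n₀ + ν ξ):
  R: 616 − 2(72.07) = 471.9
  M: 0 + 1(72.07) = 72.07
  Q: 0 + 1(72.07) = 72.07

72.1 mol/min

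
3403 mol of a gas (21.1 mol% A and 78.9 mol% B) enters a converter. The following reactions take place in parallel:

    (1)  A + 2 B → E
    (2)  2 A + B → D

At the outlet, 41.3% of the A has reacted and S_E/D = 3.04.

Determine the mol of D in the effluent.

58.8 mol

Conversion of A: A consumed = 0.413 × 718 = 296.5 mol = 1ξ₁ + 2ξ₂.
Selectivity: 1ξ₁ / (1ξ₂) = 3.04 → ξ₁ = 3.04 ξ₂.
Substitute: (1·3.04 + 2) ξ₂ = 296.5 → ξ₂ = 58.84 mol, ξ₁ = 178.9 mol.
Outlet amounts (n = n₀ + Σ ν·ξ):
  A: 718 − 1(178.9) − 2(58.84) = 421.5
  B: 2685 − 2(178.9) − 1(58.84) = 2268
  E: 0 + 1(178.9) = 178.9
  D: 0 + 1(58.84) = 58.84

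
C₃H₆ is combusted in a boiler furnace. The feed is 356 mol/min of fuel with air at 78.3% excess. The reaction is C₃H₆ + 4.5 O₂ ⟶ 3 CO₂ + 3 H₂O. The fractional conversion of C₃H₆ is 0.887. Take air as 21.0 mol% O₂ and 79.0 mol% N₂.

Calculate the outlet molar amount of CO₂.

947 mol/min

Stoichiometric O₂ = 4.5 × 356 = 1602 mol/min; O₂ fed = 1602 × 1.783 = 2856 mol/min.
N₂ fed = 2856 × 79/21 = 10750 mol/min.
Fuel reacted = 0.887 × 356 → ξ = 315.8 mol/min.
Outlet (n = n₀ + ν ξ):
  C₃H₆: 356 − 1(315.8) = 40.23
  O₂: 2856 − 4.5(315.8) = 1435
  N₂: 10750 (inert)
  CO₂: 0 + 3(315.8) = 947.3
  H₂O: 0 + 3(315.8) = 947.3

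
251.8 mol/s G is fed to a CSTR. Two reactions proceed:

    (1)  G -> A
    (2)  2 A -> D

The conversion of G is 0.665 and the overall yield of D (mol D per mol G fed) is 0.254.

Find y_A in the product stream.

0.21

Conversion of G: G consumed = 1ξ₁ = 0.665 × 251.8 → ξ₁ = 167.4 mol/s.
Yield of D: 1ξ₂ / 251.8 = 0.254 → ξ₂ = 63.96 mol/s.
Outlet amounts (n = n₀ + Σ ν·ξ):
  G: 251.8 − 1(167.4) = 84.35
  A: 0 + 1(167.4) − 2(63.96) = 39.53
  D: 0 + 1(63.96) = 63.96
Total out = 187.8 mol/s; y_A = 39.53 / 187.8 = 0.2105.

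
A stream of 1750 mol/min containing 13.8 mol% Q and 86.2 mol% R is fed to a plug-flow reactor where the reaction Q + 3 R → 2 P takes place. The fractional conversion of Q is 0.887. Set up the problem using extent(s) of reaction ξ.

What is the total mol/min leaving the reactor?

1320 mol/min

Q reacted = 0.887 × 241.5 = 214.2 mol/min; ν_Q = −1, so ξ = 214.2/1 = 214.2 mol/min.
Outlet amounts (n = n₀ + ν ξ):
  Q: 241.5 − 1(214.2) = 27.29
  R: 1508 − 3(214.2) = 865.9
  P: 0 + 2(214.2) = 428.4
Total out = 27.29 + 865.9 + 428.4 = 1322 mol/min.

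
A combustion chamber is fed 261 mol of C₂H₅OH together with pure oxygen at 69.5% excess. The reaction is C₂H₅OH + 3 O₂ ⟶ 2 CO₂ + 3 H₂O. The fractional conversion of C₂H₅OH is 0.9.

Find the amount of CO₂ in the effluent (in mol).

470 mol

Stoichiometric O₂ = 3 × 261 = 783 mol; O₂ fed = 783 × 1.695 = 1327 mol.
Fuel reacted = 0.9 × 261 → ξ = 234.9 mol.
Outlet (n = n₀ + ν ξ):
  C₂H₅OH: 261 − 1(234.9) = 26.1
  O₂: 1327 − 3(234.9) = 622.5
  CO₂: 0 + 2(234.9) = 469.8
  H₂O: 0 + 3(234.9) = 704.7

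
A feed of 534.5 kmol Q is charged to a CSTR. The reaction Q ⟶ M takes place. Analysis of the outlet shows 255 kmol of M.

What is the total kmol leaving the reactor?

534 kmol

For M: n = n₀ + 1ξ → 255 = 0 + 1ξ, giving ξ = 255 kmol.
Outlet amounts (n = n₀ + ν ξ):
  Q: 534.5 − 1(255) = 279.5
  M: 0 + 1(255) = 255
Total out = 279.5 + 255 = 534.5 kmol.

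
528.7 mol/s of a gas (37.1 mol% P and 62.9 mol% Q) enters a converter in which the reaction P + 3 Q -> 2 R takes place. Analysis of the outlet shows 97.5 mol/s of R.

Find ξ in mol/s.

For R: n = n₀ + 2ξ → 97.5 = 0 + 2ξ, giving ξ = 48.75 mol/s.
Outlet amounts (n = n₀ + ν ξ):
  P: 196.1 − 1(48.75) = 147.4
  Q: 332.6 − 3(48.75) = 186.3
  R: 0 + 2(48.75) = 97.5

ξ = 48.8 mol/s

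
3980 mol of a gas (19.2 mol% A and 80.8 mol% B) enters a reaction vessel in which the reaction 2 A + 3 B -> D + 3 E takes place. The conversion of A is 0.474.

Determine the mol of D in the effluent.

181 mol

A reacted = 0.474 × 764.2 = 362.2 mol; ν_A = −2, so ξ = 362.2/2 = 181.1 mol.
Outlet amounts (n = n₀ + ν ξ):
  A: 764.2 − 2(181.1) = 401.9
  B: 3216 − 3(181.1) = 2673
  D: 0 + 1(181.1) = 181.1
  E: 0 + 3(181.1) = 543.3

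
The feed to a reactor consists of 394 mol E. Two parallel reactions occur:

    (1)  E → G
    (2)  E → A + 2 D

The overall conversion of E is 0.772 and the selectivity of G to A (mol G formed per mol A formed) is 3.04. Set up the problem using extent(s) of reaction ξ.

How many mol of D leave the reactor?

Conversion of E: E consumed = 0.772 × 394 = 304.2 mol = 1ξ₁ + 1ξ₂.
Selectivity: 1ξ₁ / (1ξ₂) = 3.04 → ξ₁ = 3.04 ξ₂.
Substitute: (1·3.04 + 1) ξ₂ = 304.2 → ξ₂ = 75.29 mol, ξ₁ = 228.9 mol.
Outlet amounts (n = n₀ + Σ ν·ξ):
  E: 394 − 1(228.9) − 1(75.29) = 89.83
  G: 0 + 1(228.9) = 228.9
  A: 0 + 1(75.29) = 75.29
  D: 0 + 2(75.29) = 150.6

151 mol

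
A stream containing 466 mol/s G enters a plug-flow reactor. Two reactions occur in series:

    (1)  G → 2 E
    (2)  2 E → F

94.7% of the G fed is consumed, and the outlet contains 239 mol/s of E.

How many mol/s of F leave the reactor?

Conversion of G: G consumed = 1ξ₁ = 0.947 × 466 → ξ₁ = 441.3 mol/s.
E balance: n_E = 0 + 2ξ₁ − 2ξ₂ = 239 → ξ₂ = (2·441.3 − 239)/2 = 321.8 mol/s.
Outlet amounts (n = n₀ + Σ ν·ξ):
  G: 466 − 1(441.3) = 24.7
  E: 0 + 2(441.3) − 2(321.8) = 239
  F: 0 + 1(321.8) = 321.8

322 mol/s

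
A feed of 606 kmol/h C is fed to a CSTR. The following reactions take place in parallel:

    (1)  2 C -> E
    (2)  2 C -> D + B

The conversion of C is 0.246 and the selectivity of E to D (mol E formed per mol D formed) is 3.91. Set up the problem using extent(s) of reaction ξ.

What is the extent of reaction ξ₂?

ξ₂ = 15.2 kmol/h

Conversion of C: C consumed = 0.246 × 606 = 149.1 kmol/h = 2ξ₁ + 2ξ₂.
Selectivity: 1ξ₁ / (1ξ₂) = 3.91 → ξ₁ = 3.91 ξ₂.
Substitute: (2·3.91 + 2) ξ₂ = 149.1 → ξ₂ = 15.18 kmol/h, ξ₁ = 59.36 kmol/h.
Outlet amounts (n = n₀ + Σ ν·ξ):
  C: 606 − 2(59.36) − 2(15.18) = 456.9
  E: 0 + 1(59.36) = 59.36
  D: 0 + 1(15.18) = 15.18
  B: 0 + 1(15.18) = 15.18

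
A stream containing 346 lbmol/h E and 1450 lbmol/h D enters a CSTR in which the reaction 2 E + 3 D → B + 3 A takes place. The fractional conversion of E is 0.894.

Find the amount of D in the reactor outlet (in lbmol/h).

E reacted = 0.894 × 346 = 309.3 lbmol/h; ν_E = −2, so ξ = 309.3/2 = 154.7 lbmol/h.
Outlet amounts (n = n₀ + ν ξ):
  E: 346 − 2(154.7) = 36.68
  D: 1450 − 3(154.7) = 986
  B: 0 + 1(154.7) = 154.7
  A: 0 + 3(154.7) = 464

986 lbmol/h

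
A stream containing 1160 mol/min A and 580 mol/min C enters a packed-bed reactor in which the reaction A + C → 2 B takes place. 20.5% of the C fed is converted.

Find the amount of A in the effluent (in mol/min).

C reacted = 0.205 × 580 = 118.9 mol/min; ν_C = −1, so ξ = 118.9/1 = 118.9 mol/min.
Outlet amounts (n = n₀ + ν ξ):
  A: 1160 − 1(118.9) = 1041
  C: 580 − 1(118.9) = 461.1
  B: 0 + 2(118.9) = 237.8

1040 mol/min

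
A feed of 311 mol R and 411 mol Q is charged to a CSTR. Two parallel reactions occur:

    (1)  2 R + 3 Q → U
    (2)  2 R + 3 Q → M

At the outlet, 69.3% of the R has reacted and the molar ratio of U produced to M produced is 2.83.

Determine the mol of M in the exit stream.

28.1 mol

Conversion of R: R consumed = 0.693 × 311 = 215.5 mol = 2ξ₁ + 2ξ₂.
Selectivity: 1ξ₁ / (1ξ₂) = 2.83 → ξ₁ = 2.83 ξ₂.
Substitute: (2·2.83 + 2) ξ₂ = 215.5 → ξ₂ = 28.14 mol, ξ₁ = 79.63 mol.
Outlet amounts (n = n₀ + Σ ν·ξ):
  R: 311 − 2(79.63) − 2(28.14) = 95.48
  Q: 411 − 3(79.63) − 3(28.14) = 87.72
  U: 0 + 1(79.63) = 79.63
  M: 0 + 1(28.14) = 28.14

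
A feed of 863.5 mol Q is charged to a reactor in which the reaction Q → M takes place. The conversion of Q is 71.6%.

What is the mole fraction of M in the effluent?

0.716

Q reacted = 0.716 × 863.5 = 618.3 mol; ν_Q = −1, so ξ = 618.3/1 = 618.3 mol.
Outlet amounts (n = n₀ + ν ξ):
  Q: 863.5 − 1(618.3) = 245.2
  M: 0 + 1(618.3) = 618.3
Total out = 863.5 mol; y_M = 618.3 / 863.5 = 0.716.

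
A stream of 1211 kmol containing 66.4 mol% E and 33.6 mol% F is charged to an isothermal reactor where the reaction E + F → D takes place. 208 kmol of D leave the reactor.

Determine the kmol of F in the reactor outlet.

199 kmol

For D: n = n₀ + 1ξ → 208 = 0 + 1ξ, giving ξ = 208 kmol.
Outlet amounts (n = n₀ + ν ξ):
  E: 804.1 − 1(208) = 596.1
  F: 406.9 − 1(208) = 198.9
  D: 0 + 1(208) = 208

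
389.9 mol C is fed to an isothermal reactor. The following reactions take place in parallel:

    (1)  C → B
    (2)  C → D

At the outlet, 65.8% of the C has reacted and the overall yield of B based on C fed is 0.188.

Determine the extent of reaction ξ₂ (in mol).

Yield of B: 1ξ₁ / 389.9 = 0.188 → ξ₁ = 73.3 mol.
Conversion of C: 1ξ₁ + 1ξ₂ = 0.658 × 389.9 = 256.6 → ξ₂ = 183.3 mol.
Outlet amounts (n = n₀ + Σ ν·ξ):
  C: 389.9 − 1(73.3) − 1(183.3) = 133.3
  B: 0 + 1(73.3) = 73.3
  D: 0 + 1(183.3) = 183.3

ξ₂ = 183 mol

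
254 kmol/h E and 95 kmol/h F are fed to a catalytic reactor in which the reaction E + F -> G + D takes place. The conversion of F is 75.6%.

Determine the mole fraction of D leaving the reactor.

0.206

F reacted = 0.756 × 95 = 71.82 kmol/h; ν_F = −1, so ξ = 71.82/1 = 71.82 kmol/h.
Outlet amounts (n = n₀ + ν ξ):
  E: 254 − 1(71.82) = 182.2
  F: 95 − 1(71.82) = 23.18
  G: 0 + 1(71.82) = 71.82
  D: 0 + 1(71.82) = 71.82
Total out = 349 kmol/h; y_D = 71.82 / 349 = 0.2058.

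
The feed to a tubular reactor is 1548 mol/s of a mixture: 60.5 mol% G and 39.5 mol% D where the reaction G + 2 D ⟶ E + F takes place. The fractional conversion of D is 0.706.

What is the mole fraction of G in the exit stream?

D reacted = 0.706 × 611.5 = 431.7 mol/s; ν_D = −2, so ξ = 431.7/2 = 215.8 mol/s.
Outlet amounts (n = n₀ + ν ξ):
  G: 936.5 − 1(215.8) = 720.7
  D: 611.5 − 2(215.8) = 179.8
  E: 0 + 1(215.8) = 215.8
  F: 0 + 1(215.8) = 215.8
Total out = 1332 mol/s; y_G = 720.7 / 1332 = 0.541.

0.541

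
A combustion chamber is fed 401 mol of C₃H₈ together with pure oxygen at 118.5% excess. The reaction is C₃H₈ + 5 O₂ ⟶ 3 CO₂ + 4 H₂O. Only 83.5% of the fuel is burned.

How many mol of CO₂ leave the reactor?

1000 mol

Stoichiometric O₂ = 5 × 401 = 2005 mol; O₂ fed = 2005 × 2.185 = 4381 mol.
Fuel reacted = 0.835 × 401 → ξ = 334.8 mol.
Outlet (n = n₀ + ν ξ):
  C₃H₈: 401 − 1(334.8) = 66.17
  O₂: 4381 − 5(334.8) = 2707
  CO₂: 0 + 3(334.8) = 1005
  H₂O: 0 + 4(334.8) = 1339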